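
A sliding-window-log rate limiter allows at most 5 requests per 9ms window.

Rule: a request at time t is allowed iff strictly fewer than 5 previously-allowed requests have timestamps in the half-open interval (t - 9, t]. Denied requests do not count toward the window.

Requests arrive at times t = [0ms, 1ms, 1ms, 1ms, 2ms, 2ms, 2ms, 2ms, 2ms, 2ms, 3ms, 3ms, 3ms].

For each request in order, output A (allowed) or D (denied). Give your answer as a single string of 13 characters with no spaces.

Answer: AAAAADDDDDDDD

Derivation:
Tracking allowed requests in the window:
  req#1 t=0ms: ALLOW
  req#2 t=1ms: ALLOW
  req#3 t=1ms: ALLOW
  req#4 t=1ms: ALLOW
  req#5 t=2ms: ALLOW
  req#6 t=2ms: DENY
  req#7 t=2ms: DENY
  req#8 t=2ms: DENY
  req#9 t=2ms: DENY
  req#10 t=2ms: DENY
  req#11 t=3ms: DENY
  req#12 t=3ms: DENY
  req#13 t=3ms: DENY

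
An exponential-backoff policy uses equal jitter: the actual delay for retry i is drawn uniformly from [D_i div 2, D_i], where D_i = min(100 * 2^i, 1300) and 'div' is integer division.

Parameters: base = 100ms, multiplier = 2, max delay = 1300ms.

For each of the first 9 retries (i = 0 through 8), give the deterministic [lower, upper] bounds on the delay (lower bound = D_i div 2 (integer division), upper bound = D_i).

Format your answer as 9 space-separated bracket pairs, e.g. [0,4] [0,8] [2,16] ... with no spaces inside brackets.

Answer: [50,100] [100,200] [200,400] [400,800] [650,1300] [650,1300] [650,1300] [650,1300] [650,1300]

Derivation:
Computing bounds per retry:
  i=0: D_i=min(100*2^0,1300)=100, bounds=[50,100]
  i=1: D_i=min(100*2^1,1300)=200, bounds=[100,200]
  i=2: D_i=min(100*2^2,1300)=400, bounds=[200,400]
  i=3: D_i=min(100*2^3,1300)=800, bounds=[400,800]
  i=4: D_i=min(100*2^4,1300)=1300, bounds=[650,1300]
  i=5: D_i=min(100*2^5,1300)=1300, bounds=[650,1300]
  i=6: D_i=min(100*2^6,1300)=1300, bounds=[650,1300]
  i=7: D_i=min(100*2^7,1300)=1300, bounds=[650,1300]
  i=8: D_i=min(100*2^8,1300)=1300, bounds=[650,1300]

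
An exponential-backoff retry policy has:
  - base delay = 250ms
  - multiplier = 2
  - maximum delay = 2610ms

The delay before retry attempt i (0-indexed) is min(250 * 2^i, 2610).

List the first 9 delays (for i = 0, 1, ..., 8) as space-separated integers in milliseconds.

Answer: 250 500 1000 2000 2610 2610 2610 2610 2610

Derivation:
Computing each delay:
  i=0: min(250*2^0, 2610) = 250
  i=1: min(250*2^1, 2610) = 500
  i=2: min(250*2^2, 2610) = 1000
  i=3: min(250*2^3, 2610) = 2000
  i=4: min(250*2^4, 2610) = 2610
  i=5: min(250*2^5, 2610) = 2610
  i=6: min(250*2^6, 2610) = 2610
  i=7: min(250*2^7, 2610) = 2610
  i=8: min(250*2^8, 2610) = 2610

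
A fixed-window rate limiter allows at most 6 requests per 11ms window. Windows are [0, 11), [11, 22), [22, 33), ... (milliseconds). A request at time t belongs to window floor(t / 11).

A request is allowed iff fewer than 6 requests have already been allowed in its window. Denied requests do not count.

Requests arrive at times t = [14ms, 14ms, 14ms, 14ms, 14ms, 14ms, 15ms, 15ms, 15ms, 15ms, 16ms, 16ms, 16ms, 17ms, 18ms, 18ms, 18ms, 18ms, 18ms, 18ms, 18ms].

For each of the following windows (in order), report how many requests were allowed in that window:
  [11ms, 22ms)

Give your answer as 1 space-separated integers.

Answer: 6

Derivation:
Processing requests:
  req#1 t=14ms (window 1): ALLOW
  req#2 t=14ms (window 1): ALLOW
  req#3 t=14ms (window 1): ALLOW
  req#4 t=14ms (window 1): ALLOW
  req#5 t=14ms (window 1): ALLOW
  req#6 t=14ms (window 1): ALLOW
  req#7 t=15ms (window 1): DENY
  req#8 t=15ms (window 1): DENY
  req#9 t=15ms (window 1): DENY
  req#10 t=15ms (window 1): DENY
  req#11 t=16ms (window 1): DENY
  req#12 t=16ms (window 1): DENY
  req#13 t=16ms (window 1): DENY
  req#14 t=17ms (window 1): DENY
  req#15 t=18ms (window 1): DENY
  req#16 t=18ms (window 1): DENY
  req#17 t=18ms (window 1): DENY
  req#18 t=18ms (window 1): DENY
  req#19 t=18ms (window 1): DENY
  req#20 t=18ms (window 1): DENY
  req#21 t=18ms (window 1): DENY

Allowed counts by window: 6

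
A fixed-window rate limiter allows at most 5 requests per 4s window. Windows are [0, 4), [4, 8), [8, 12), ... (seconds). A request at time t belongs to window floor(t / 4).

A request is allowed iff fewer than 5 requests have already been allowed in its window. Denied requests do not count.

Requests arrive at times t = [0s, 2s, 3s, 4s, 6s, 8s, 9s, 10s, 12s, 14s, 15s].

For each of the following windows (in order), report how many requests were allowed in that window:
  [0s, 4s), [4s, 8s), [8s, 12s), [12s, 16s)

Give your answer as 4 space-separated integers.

Answer: 3 2 3 3

Derivation:
Processing requests:
  req#1 t=0s (window 0): ALLOW
  req#2 t=2s (window 0): ALLOW
  req#3 t=3s (window 0): ALLOW
  req#4 t=4s (window 1): ALLOW
  req#5 t=6s (window 1): ALLOW
  req#6 t=8s (window 2): ALLOW
  req#7 t=9s (window 2): ALLOW
  req#8 t=10s (window 2): ALLOW
  req#9 t=12s (window 3): ALLOW
  req#10 t=14s (window 3): ALLOW
  req#11 t=15s (window 3): ALLOW

Allowed counts by window: 3 2 3 3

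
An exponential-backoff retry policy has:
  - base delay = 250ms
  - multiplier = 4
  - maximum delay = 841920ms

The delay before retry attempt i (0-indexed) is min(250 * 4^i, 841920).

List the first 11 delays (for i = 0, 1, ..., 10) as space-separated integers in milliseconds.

Computing each delay:
  i=0: min(250*4^0, 841920) = 250
  i=1: min(250*4^1, 841920) = 1000
  i=2: min(250*4^2, 841920) = 4000
  i=3: min(250*4^3, 841920) = 16000
  i=4: min(250*4^4, 841920) = 64000
  i=5: min(250*4^5, 841920) = 256000
  i=6: min(250*4^6, 841920) = 841920
  i=7: min(250*4^7, 841920) = 841920
  i=8: min(250*4^8, 841920) = 841920
  i=9: min(250*4^9, 841920) = 841920
  i=10: min(250*4^10, 841920) = 841920

Answer: 250 1000 4000 16000 64000 256000 841920 841920 841920 841920 841920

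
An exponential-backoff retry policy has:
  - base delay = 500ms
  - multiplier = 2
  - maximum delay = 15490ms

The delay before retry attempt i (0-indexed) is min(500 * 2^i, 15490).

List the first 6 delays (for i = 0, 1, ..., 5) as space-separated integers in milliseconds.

Computing each delay:
  i=0: min(500*2^0, 15490) = 500
  i=1: min(500*2^1, 15490) = 1000
  i=2: min(500*2^2, 15490) = 2000
  i=3: min(500*2^3, 15490) = 4000
  i=4: min(500*2^4, 15490) = 8000
  i=5: min(500*2^5, 15490) = 15490

Answer: 500 1000 2000 4000 8000 15490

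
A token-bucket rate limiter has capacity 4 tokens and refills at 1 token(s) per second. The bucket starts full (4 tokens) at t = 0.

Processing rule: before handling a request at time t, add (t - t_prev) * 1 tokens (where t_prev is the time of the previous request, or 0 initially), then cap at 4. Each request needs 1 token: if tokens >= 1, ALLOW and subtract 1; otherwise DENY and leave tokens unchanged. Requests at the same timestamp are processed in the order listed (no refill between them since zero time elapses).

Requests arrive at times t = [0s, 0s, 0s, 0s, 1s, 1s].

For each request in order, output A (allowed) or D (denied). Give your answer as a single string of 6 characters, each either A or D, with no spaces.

Simulating step by step:
  req#1 t=0s: ALLOW
  req#2 t=0s: ALLOW
  req#3 t=0s: ALLOW
  req#4 t=0s: ALLOW
  req#5 t=1s: ALLOW
  req#6 t=1s: DENY

Answer: AAAAAD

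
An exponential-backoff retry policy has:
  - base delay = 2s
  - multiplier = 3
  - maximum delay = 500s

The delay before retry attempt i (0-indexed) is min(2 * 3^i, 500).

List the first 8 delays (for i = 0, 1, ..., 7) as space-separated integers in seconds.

Computing each delay:
  i=0: min(2*3^0, 500) = 2
  i=1: min(2*3^1, 500) = 6
  i=2: min(2*3^2, 500) = 18
  i=3: min(2*3^3, 500) = 54
  i=4: min(2*3^4, 500) = 162
  i=5: min(2*3^5, 500) = 486
  i=6: min(2*3^6, 500) = 500
  i=7: min(2*3^7, 500) = 500

Answer: 2 6 18 54 162 486 500 500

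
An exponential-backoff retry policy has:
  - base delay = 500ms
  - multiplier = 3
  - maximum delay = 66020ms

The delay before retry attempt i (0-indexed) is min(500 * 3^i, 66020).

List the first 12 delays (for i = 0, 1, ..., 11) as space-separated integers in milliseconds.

Computing each delay:
  i=0: min(500*3^0, 66020) = 500
  i=1: min(500*3^1, 66020) = 1500
  i=2: min(500*3^2, 66020) = 4500
  i=3: min(500*3^3, 66020) = 13500
  i=4: min(500*3^4, 66020) = 40500
  i=5: min(500*3^5, 66020) = 66020
  i=6: min(500*3^6, 66020) = 66020
  i=7: min(500*3^7, 66020) = 66020
  i=8: min(500*3^8, 66020) = 66020
  i=9: min(500*3^9, 66020) = 66020
  i=10: min(500*3^10, 66020) = 66020
  i=11: min(500*3^11, 66020) = 66020

Answer: 500 1500 4500 13500 40500 66020 66020 66020 66020 66020 66020 66020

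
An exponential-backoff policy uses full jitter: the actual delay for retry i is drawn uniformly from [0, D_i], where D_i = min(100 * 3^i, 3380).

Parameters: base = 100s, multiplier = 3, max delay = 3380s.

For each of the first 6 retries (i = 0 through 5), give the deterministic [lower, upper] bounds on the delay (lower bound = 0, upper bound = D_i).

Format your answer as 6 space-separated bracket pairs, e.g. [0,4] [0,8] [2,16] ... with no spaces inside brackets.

Answer: [0,100] [0,300] [0,900] [0,2700] [0,3380] [0,3380]

Derivation:
Computing bounds per retry:
  i=0: D_i=min(100*3^0,3380)=100, bounds=[0,100]
  i=1: D_i=min(100*3^1,3380)=300, bounds=[0,300]
  i=2: D_i=min(100*3^2,3380)=900, bounds=[0,900]
  i=3: D_i=min(100*3^3,3380)=2700, bounds=[0,2700]
  i=4: D_i=min(100*3^4,3380)=3380, bounds=[0,3380]
  i=5: D_i=min(100*3^5,3380)=3380, bounds=[0,3380]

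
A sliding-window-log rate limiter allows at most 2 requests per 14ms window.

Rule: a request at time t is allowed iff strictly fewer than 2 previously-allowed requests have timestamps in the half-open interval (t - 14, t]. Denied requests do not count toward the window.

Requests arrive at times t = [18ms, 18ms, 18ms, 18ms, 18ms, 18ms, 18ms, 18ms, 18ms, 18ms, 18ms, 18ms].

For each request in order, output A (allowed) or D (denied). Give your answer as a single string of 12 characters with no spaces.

Answer: AADDDDDDDDDD

Derivation:
Tracking allowed requests in the window:
  req#1 t=18ms: ALLOW
  req#2 t=18ms: ALLOW
  req#3 t=18ms: DENY
  req#4 t=18ms: DENY
  req#5 t=18ms: DENY
  req#6 t=18ms: DENY
  req#7 t=18ms: DENY
  req#8 t=18ms: DENY
  req#9 t=18ms: DENY
  req#10 t=18ms: DENY
  req#11 t=18ms: DENY
  req#12 t=18ms: DENY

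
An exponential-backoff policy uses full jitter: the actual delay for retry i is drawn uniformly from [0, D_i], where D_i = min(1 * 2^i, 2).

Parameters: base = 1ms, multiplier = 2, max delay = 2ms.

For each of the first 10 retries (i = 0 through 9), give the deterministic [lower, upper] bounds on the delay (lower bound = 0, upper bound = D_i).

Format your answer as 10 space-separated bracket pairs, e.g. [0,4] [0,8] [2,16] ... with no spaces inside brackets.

Computing bounds per retry:
  i=0: D_i=min(1*2^0,2)=1, bounds=[0,1]
  i=1: D_i=min(1*2^1,2)=2, bounds=[0,2]
  i=2: D_i=min(1*2^2,2)=2, bounds=[0,2]
  i=3: D_i=min(1*2^3,2)=2, bounds=[0,2]
  i=4: D_i=min(1*2^4,2)=2, bounds=[0,2]
  i=5: D_i=min(1*2^5,2)=2, bounds=[0,2]
  i=6: D_i=min(1*2^6,2)=2, bounds=[0,2]
  i=7: D_i=min(1*2^7,2)=2, bounds=[0,2]
  i=8: D_i=min(1*2^8,2)=2, bounds=[0,2]
  i=9: D_i=min(1*2^9,2)=2, bounds=[0,2]

Answer: [0,1] [0,2] [0,2] [0,2] [0,2] [0,2] [0,2] [0,2] [0,2] [0,2]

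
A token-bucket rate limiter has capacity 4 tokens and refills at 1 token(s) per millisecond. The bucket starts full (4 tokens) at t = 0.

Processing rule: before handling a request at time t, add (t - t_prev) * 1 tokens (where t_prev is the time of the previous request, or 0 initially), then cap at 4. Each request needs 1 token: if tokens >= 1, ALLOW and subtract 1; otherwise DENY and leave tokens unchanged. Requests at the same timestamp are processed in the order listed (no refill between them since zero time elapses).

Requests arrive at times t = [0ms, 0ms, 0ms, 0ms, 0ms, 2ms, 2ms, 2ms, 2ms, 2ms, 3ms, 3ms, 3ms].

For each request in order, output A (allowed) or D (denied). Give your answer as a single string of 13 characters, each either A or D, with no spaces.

Simulating step by step:
  req#1 t=0ms: ALLOW
  req#2 t=0ms: ALLOW
  req#3 t=0ms: ALLOW
  req#4 t=0ms: ALLOW
  req#5 t=0ms: DENY
  req#6 t=2ms: ALLOW
  req#7 t=2ms: ALLOW
  req#8 t=2ms: DENY
  req#9 t=2ms: DENY
  req#10 t=2ms: DENY
  req#11 t=3ms: ALLOW
  req#12 t=3ms: DENY
  req#13 t=3ms: DENY

Answer: AAAADAADDDADD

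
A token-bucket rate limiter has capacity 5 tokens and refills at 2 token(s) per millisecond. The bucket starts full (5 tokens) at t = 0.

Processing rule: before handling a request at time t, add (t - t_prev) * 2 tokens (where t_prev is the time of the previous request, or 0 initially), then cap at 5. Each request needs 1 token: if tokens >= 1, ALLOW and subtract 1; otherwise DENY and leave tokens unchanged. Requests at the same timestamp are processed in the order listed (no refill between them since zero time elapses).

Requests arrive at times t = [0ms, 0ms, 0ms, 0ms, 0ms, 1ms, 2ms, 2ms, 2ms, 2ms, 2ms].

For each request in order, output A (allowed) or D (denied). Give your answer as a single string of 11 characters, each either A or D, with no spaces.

Answer: AAAAAAAAADD

Derivation:
Simulating step by step:
  req#1 t=0ms: ALLOW
  req#2 t=0ms: ALLOW
  req#3 t=0ms: ALLOW
  req#4 t=0ms: ALLOW
  req#5 t=0ms: ALLOW
  req#6 t=1ms: ALLOW
  req#7 t=2ms: ALLOW
  req#8 t=2ms: ALLOW
  req#9 t=2ms: ALLOW
  req#10 t=2ms: DENY
  req#11 t=2ms: DENY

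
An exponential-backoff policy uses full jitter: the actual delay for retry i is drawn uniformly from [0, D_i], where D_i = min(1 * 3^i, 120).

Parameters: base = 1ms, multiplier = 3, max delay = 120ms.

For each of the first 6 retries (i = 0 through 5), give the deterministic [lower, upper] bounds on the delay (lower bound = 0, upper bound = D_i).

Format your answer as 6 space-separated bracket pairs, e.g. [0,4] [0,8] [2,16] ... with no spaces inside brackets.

Answer: [0,1] [0,3] [0,9] [0,27] [0,81] [0,120]

Derivation:
Computing bounds per retry:
  i=0: D_i=min(1*3^0,120)=1, bounds=[0,1]
  i=1: D_i=min(1*3^1,120)=3, bounds=[0,3]
  i=2: D_i=min(1*3^2,120)=9, bounds=[0,9]
  i=3: D_i=min(1*3^3,120)=27, bounds=[0,27]
  i=4: D_i=min(1*3^4,120)=81, bounds=[0,81]
  i=5: D_i=min(1*3^5,120)=120, bounds=[0,120]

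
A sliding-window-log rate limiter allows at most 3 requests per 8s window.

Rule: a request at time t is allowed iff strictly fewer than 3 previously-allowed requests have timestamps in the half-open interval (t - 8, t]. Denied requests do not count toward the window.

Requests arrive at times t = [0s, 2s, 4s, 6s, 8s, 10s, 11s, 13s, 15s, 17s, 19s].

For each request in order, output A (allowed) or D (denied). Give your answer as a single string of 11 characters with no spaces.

Answer: AAADAADADAA

Derivation:
Tracking allowed requests in the window:
  req#1 t=0s: ALLOW
  req#2 t=2s: ALLOW
  req#3 t=4s: ALLOW
  req#4 t=6s: DENY
  req#5 t=8s: ALLOW
  req#6 t=10s: ALLOW
  req#7 t=11s: DENY
  req#8 t=13s: ALLOW
  req#9 t=15s: DENY
  req#10 t=17s: ALLOW
  req#11 t=19s: ALLOW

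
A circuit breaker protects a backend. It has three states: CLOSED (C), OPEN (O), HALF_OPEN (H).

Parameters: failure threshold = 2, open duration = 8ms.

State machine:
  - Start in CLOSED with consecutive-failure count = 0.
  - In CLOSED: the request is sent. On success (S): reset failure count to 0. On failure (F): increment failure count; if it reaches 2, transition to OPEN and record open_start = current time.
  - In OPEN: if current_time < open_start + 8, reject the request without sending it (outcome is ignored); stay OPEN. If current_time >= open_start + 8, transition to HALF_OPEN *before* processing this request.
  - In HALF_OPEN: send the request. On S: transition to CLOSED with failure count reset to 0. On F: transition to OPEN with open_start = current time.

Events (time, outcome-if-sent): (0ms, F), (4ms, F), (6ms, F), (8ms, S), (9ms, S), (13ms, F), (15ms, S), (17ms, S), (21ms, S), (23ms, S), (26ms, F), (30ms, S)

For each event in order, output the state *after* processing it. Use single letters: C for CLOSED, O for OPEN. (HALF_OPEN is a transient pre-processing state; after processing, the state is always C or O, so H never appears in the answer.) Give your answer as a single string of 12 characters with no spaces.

Answer: COOOOOOOCCCC

Derivation:
State after each event:
  event#1 t=0ms outcome=F: state=CLOSED
  event#2 t=4ms outcome=F: state=OPEN
  event#3 t=6ms outcome=F: state=OPEN
  event#4 t=8ms outcome=S: state=OPEN
  event#5 t=9ms outcome=S: state=OPEN
  event#6 t=13ms outcome=F: state=OPEN
  event#7 t=15ms outcome=S: state=OPEN
  event#8 t=17ms outcome=S: state=OPEN
  event#9 t=21ms outcome=S: state=CLOSED
  event#10 t=23ms outcome=S: state=CLOSED
  event#11 t=26ms outcome=F: state=CLOSED
  event#12 t=30ms outcome=S: state=CLOSED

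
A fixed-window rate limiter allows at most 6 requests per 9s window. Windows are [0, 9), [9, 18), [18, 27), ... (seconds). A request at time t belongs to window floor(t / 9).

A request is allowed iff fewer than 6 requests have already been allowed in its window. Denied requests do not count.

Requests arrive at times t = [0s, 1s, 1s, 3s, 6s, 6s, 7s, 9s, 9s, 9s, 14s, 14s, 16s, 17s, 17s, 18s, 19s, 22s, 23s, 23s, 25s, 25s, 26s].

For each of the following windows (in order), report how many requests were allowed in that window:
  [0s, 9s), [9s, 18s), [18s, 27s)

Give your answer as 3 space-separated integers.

Processing requests:
  req#1 t=0s (window 0): ALLOW
  req#2 t=1s (window 0): ALLOW
  req#3 t=1s (window 0): ALLOW
  req#4 t=3s (window 0): ALLOW
  req#5 t=6s (window 0): ALLOW
  req#6 t=6s (window 0): ALLOW
  req#7 t=7s (window 0): DENY
  req#8 t=9s (window 1): ALLOW
  req#9 t=9s (window 1): ALLOW
  req#10 t=9s (window 1): ALLOW
  req#11 t=14s (window 1): ALLOW
  req#12 t=14s (window 1): ALLOW
  req#13 t=16s (window 1): ALLOW
  req#14 t=17s (window 1): DENY
  req#15 t=17s (window 1): DENY
  req#16 t=18s (window 2): ALLOW
  req#17 t=19s (window 2): ALLOW
  req#18 t=22s (window 2): ALLOW
  req#19 t=23s (window 2): ALLOW
  req#20 t=23s (window 2): ALLOW
  req#21 t=25s (window 2): ALLOW
  req#22 t=25s (window 2): DENY
  req#23 t=26s (window 2): DENY

Allowed counts by window: 6 6 6

Answer: 6 6 6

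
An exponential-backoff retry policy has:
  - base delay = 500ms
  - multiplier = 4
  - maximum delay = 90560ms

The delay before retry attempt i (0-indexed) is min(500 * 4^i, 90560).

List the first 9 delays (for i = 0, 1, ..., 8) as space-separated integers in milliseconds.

Answer: 500 2000 8000 32000 90560 90560 90560 90560 90560

Derivation:
Computing each delay:
  i=0: min(500*4^0, 90560) = 500
  i=1: min(500*4^1, 90560) = 2000
  i=2: min(500*4^2, 90560) = 8000
  i=3: min(500*4^3, 90560) = 32000
  i=4: min(500*4^4, 90560) = 90560
  i=5: min(500*4^5, 90560) = 90560
  i=6: min(500*4^6, 90560) = 90560
  i=7: min(500*4^7, 90560) = 90560
  i=8: min(500*4^8, 90560) = 90560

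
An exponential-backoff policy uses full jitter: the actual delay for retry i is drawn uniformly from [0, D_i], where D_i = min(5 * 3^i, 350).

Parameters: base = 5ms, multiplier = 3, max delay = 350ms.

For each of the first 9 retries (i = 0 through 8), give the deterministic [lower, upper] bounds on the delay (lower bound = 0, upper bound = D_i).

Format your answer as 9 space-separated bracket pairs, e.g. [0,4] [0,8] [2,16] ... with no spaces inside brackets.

Answer: [0,5] [0,15] [0,45] [0,135] [0,350] [0,350] [0,350] [0,350] [0,350]

Derivation:
Computing bounds per retry:
  i=0: D_i=min(5*3^0,350)=5, bounds=[0,5]
  i=1: D_i=min(5*3^1,350)=15, bounds=[0,15]
  i=2: D_i=min(5*3^2,350)=45, bounds=[0,45]
  i=3: D_i=min(5*3^3,350)=135, bounds=[0,135]
  i=4: D_i=min(5*3^4,350)=350, bounds=[0,350]
  i=5: D_i=min(5*3^5,350)=350, bounds=[0,350]
  i=6: D_i=min(5*3^6,350)=350, bounds=[0,350]
  i=7: D_i=min(5*3^7,350)=350, bounds=[0,350]
  i=8: D_i=min(5*3^8,350)=350, bounds=[0,350]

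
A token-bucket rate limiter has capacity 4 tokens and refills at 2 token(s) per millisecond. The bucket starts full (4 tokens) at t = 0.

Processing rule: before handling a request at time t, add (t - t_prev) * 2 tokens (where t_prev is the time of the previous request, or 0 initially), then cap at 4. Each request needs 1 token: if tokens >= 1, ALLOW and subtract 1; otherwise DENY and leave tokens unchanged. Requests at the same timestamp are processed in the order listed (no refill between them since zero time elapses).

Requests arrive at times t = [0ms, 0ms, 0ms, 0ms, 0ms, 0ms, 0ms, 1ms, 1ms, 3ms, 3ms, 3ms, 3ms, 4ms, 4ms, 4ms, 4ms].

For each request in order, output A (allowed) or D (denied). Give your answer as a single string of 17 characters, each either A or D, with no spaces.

Simulating step by step:
  req#1 t=0ms: ALLOW
  req#2 t=0ms: ALLOW
  req#3 t=0ms: ALLOW
  req#4 t=0ms: ALLOW
  req#5 t=0ms: DENY
  req#6 t=0ms: DENY
  req#7 t=0ms: DENY
  req#8 t=1ms: ALLOW
  req#9 t=1ms: ALLOW
  req#10 t=3ms: ALLOW
  req#11 t=3ms: ALLOW
  req#12 t=3ms: ALLOW
  req#13 t=3ms: ALLOW
  req#14 t=4ms: ALLOW
  req#15 t=4ms: ALLOW
  req#16 t=4ms: DENY
  req#17 t=4ms: DENY

Answer: AAAADDDAAAAAAAADD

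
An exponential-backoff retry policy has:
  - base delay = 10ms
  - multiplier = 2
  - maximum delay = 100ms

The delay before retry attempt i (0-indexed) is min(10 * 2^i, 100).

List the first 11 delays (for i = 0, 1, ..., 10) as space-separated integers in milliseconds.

Computing each delay:
  i=0: min(10*2^0, 100) = 10
  i=1: min(10*2^1, 100) = 20
  i=2: min(10*2^2, 100) = 40
  i=3: min(10*2^3, 100) = 80
  i=4: min(10*2^4, 100) = 100
  i=5: min(10*2^5, 100) = 100
  i=6: min(10*2^6, 100) = 100
  i=7: min(10*2^7, 100) = 100
  i=8: min(10*2^8, 100) = 100
  i=9: min(10*2^9, 100) = 100
  i=10: min(10*2^10, 100) = 100

Answer: 10 20 40 80 100 100 100 100 100 100 100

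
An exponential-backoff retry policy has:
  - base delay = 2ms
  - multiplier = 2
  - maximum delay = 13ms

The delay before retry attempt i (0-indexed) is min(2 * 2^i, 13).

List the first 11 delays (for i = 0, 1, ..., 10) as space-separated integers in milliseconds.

Computing each delay:
  i=0: min(2*2^0, 13) = 2
  i=1: min(2*2^1, 13) = 4
  i=2: min(2*2^2, 13) = 8
  i=3: min(2*2^3, 13) = 13
  i=4: min(2*2^4, 13) = 13
  i=5: min(2*2^5, 13) = 13
  i=6: min(2*2^6, 13) = 13
  i=7: min(2*2^7, 13) = 13
  i=8: min(2*2^8, 13) = 13
  i=9: min(2*2^9, 13) = 13
  i=10: min(2*2^10, 13) = 13

Answer: 2 4 8 13 13 13 13 13 13 13 13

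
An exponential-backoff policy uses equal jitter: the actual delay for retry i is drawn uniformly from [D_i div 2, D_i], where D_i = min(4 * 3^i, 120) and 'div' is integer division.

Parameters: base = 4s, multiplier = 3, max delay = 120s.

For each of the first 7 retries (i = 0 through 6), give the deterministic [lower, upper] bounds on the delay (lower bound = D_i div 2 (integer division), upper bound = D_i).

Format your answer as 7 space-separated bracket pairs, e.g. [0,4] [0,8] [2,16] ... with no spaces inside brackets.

Answer: [2,4] [6,12] [18,36] [54,108] [60,120] [60,120] [60,120]

Derivation:
Computing bounds per retry:
  i=0: D_i=min(4*3^0,120)=4, bounds=[2,4]
  i=1: D_i=min(4*3^1,120)=12, bounds=[6,12]
  i=2: D_i=min(4*3^2,120)=36, bounds=[18,36]
  i=3: D_i=min(4*3^3,120)=108, bounds=[54,108]
  i=4: D_i=min(4*3^4,120)=120, bounds=[60,120]
  i=5: D_i=min(4*3^5,120)=120, bounds=[60,120]
  i=6: D_i=min(4*3^6,120)=120, bounds=[60,120]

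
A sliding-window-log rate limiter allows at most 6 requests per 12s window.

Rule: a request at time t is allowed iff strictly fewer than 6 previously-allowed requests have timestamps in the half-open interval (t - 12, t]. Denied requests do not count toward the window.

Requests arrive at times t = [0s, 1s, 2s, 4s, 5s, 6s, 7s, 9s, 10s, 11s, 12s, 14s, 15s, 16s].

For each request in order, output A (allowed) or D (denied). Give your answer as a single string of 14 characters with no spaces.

Tracking allowed requests in the window:
  req#1 t=0s: ALLOW
  req#2 t=1s: ALLOW
  req#3 t=2s: ALLOW
  req#4 t=4s: ALLOW
  req#5 t=5s: ALLOW
  req#6 t=6s: ALLOW
  req#7 t=7s: DENY
  req#8 t=9s: DENY
  req#9 t=10s: DENY
  req#10 t=11s: DENY
  req#11 t=12s: ALLOW
  req#12 t=14s: ALLOW
  req#13 t=15s: ALLOW
  req#14 t=16s: ALLOW

Answer: AAAAAADDDDAAAA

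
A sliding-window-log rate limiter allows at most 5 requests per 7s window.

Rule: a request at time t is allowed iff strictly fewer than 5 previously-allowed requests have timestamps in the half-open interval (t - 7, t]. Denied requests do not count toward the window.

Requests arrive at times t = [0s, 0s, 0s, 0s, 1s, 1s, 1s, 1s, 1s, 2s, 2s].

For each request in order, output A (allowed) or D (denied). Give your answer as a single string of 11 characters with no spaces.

Answer: AAAAADDDDDD

Derivation:
Tracking allowed requests in the window:
  req#1 t=0s: ALLOW
  req#2 t=0s: ALLOW
  req#3 t=0s: ALLOW
  req#4 t=0s: ALLOW
  req#5 t=1s: ALLOW
  req#6 t=1s: DENY
  req#7 t=1s: DENY
  req#8 t=1s: DENY
  req#9 t=1s: DENY
  req#10 t=2s: DENY
  req#11 t=2s: DENY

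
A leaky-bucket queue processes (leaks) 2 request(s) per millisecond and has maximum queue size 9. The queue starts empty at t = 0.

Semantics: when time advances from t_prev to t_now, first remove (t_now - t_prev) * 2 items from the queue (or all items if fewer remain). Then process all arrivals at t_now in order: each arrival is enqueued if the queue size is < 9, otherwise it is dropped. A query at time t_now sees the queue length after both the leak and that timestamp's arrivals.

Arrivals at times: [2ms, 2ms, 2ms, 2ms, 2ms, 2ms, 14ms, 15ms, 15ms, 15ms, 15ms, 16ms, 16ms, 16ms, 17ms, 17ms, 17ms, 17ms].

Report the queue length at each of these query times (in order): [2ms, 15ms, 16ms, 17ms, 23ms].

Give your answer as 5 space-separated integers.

Answer: 6 4 5 7 0

Derivation:
Queue lengths at query times:
  query t=2ms: backlog = 6
  query t=15ms: backlog = 4
  query t=16ms: backlog = 5
  query t=17ms: backlog = 7
  query t=23ms: backlog = 0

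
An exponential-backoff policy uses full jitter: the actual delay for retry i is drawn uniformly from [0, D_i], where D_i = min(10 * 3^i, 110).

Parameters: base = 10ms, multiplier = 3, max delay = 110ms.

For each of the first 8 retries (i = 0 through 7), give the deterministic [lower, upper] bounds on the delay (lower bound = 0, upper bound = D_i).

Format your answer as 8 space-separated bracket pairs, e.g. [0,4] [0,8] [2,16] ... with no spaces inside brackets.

Computing bounds per retry:
  i=0: D_i=min(10*3^0,110)=10, bounds=[0,10]
  i=1: D_i=min(10*3^1,110)=30, bounds=[0,30]
  i=2: D_i=min(10*3^2,110)=90, bounds=[0,90]
  i=3: D_i=min(10*3^3,110)=110, bounds=[0,110]
  i=4: D_i=min(10*3^4,110)=110, bounds=[0,110]
  i=5: D_i=min(10*3^5,110)=110, bounds=[0,110]
  i=6: D_i=min(10*3^6,110)=110, bounds=[0,110]
  i=7: D_i=min(10*3^7,110)=110, bounds=[0,110]

Answer: [0,10] [0,30] [0,90] [0,110] [0,110] [0,110] [0,110] [0,110]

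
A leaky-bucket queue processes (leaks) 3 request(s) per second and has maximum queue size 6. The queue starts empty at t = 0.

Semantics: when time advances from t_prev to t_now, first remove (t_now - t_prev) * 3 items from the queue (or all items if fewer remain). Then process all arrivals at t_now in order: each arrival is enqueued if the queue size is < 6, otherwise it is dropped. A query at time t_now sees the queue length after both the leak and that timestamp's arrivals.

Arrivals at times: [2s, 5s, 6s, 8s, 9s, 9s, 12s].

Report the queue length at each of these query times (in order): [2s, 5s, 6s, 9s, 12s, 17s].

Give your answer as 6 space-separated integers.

Answer: 1 1 1 2 1 0

Derivation:
Queue lengths at query times:
  query t=2s: backlog = 1
  query t=5s: backlog = 1
  query t=6s: backlog = 1
  query t=9s: backlog = 2
  query t=12s: backlog = 1
  query t=17s: backlog = 0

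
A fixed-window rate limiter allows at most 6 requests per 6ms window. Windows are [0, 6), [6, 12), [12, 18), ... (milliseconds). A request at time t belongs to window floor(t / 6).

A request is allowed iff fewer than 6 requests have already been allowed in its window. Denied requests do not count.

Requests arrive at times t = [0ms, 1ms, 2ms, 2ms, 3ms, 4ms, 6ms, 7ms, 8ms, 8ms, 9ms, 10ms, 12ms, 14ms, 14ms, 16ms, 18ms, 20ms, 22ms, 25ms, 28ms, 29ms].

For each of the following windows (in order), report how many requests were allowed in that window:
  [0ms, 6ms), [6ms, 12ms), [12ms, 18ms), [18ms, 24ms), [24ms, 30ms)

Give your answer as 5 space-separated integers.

Answer: 6 6 4 3 3

Derivation:
Processing requests:
  req#1 t=0ms (window 0): ALLOW
  req#2 t=1ms (window 0): ALLOW
  req#3 t=2ms (window 0): ALLOW
  req#4 t=2ms (window 0): ALLOW
  req#5 t=3ms (window 0): ALLOW
  req#6 t=4ms (window 0): ALLOW
  req#7 t=6ms (window 1): ALLOW
  req#8 t=7ms (window 1): ALLOW
  req#9 t=8ms (window 1): ALLOW
  req#10 t=8ms (window 1): ALLOW
  req#11 t=9ms (window 1): ALLOW
  req#12 t=10ms (window 1): ALLOW
  req#13 t=12ms (window 2): ALLOW
  req#14 t=14ms (window 2): ALLOW
  req#15 t=14ms (window 2): ALLOW
  req#16 t=16ms (window 2): ALLOW
  req#17 t=18ms (window 3): ALLOW
  req#18 t=20ms (window 3): ALLOW
  req#19 t=22ms (window 3): ALLOW
  req#20 t=25ms (window 4): ALLOW
  req#21 t=28ms (window 4): ALLOW
  req#22 t=29ms (window 4): ALLOW

Allowed counts by window: 6 6 4 3 3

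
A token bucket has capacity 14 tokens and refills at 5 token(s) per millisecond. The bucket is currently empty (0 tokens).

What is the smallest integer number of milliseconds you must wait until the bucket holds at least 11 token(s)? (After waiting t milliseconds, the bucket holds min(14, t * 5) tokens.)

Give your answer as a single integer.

Answer: 3

Derivation:
Need t * 5 >= 11, so t >= 11/5.
Smallest integer t = ceil(11/5) = 3.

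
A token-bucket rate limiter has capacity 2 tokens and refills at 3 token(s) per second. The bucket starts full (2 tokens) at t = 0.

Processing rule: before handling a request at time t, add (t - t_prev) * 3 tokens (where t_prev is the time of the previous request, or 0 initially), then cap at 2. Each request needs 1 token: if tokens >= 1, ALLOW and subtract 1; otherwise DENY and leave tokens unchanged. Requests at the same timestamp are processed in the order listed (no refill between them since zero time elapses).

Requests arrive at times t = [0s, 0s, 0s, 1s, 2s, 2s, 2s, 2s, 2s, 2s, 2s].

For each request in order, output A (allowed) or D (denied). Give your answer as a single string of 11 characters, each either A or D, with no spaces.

Simulating step by step:
  req#1 t=0s: ALLOW
  req#2 t=0s: ALLOW
  req#3 t=0s: DENY
  req#4 t=1s: ALLOW
  req#5 t=2s: ALLOW
  req#6 t=2s: ALLOW
  req#7 t=2s: DENY
  req#8 t=2s: DENY
  req#9 t=2s: DENY
  req#10 t=2s: DENY
  req#11 t=2s: DENY

Answer: AADAAADDDDD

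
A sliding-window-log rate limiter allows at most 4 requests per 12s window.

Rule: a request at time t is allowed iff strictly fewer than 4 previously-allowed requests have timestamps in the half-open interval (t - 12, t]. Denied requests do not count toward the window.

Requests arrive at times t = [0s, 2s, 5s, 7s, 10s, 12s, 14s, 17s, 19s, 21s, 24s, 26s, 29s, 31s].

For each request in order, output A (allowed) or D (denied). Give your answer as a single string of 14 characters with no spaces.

Tracking allowed requests in the window:
  req#1 t=0s: ALLOW
  req#2 t=2s: ALLOW
  req#3 t=5s: ALLOW
  req#4 t=7s: ALLOW
  req#5 t=10s: DENY
  req#6 t=12s: ALLOW
  req#7 t=14s: ALLOW
  req#8 t=17s: ALLOW
  req#9 t=19s: ALLOW
  req#10 t=21s: DENY
  req#11 t=24s: ALLOW
  req#12 t=26s: ALLOW
  req#13 t=29s: ALLOW
  req#14 t=31s: ALLOW

Answer: AAAADAAAADAAAA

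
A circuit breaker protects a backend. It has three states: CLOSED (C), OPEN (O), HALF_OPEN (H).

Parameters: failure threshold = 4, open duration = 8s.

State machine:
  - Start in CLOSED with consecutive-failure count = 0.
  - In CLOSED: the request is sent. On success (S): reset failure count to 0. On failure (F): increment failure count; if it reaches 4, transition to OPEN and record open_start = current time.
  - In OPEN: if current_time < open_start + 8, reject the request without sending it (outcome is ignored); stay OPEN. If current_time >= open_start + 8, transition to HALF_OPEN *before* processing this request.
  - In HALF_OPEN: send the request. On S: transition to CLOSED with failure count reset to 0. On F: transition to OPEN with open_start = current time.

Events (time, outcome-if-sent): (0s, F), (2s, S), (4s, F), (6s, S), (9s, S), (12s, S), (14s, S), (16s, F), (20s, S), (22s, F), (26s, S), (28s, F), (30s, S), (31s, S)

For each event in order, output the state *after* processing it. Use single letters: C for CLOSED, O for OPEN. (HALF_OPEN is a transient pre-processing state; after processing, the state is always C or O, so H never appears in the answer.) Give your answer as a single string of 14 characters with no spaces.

Answer: CCCCCCCCCCCCCC

Derivation:
State after each event:
  event#1 t=0s outcome=F: state=CLOSED
  event#2 t=2s outcome=S: state=CLOSED
  event#3 t=4s outcome=F: state=CLOSED
  event#4 t=6s outcome=S: state=CLOSED
  event#5 t=9s outcome=S: state=CLOSED
  event#6 t=12s outcome=S: state=CLOSED
  event#7 t=14s outcome=S: state=CLOSED
  event#8 t=16s outcome=F: state=CLOSED
  event#9 t=20s outcome=S: state=CLOSED
  event#10 t=22s outcome=F: state=CLOSED
  event#11 t=26s outcome=S: state=CLOSED
  event#12 t=28s outcome=F: state=CLOSED
  event#13 t=30s outcome=S: state=CLOSED
  event#14 t=31s outcome=S: state=CLOSED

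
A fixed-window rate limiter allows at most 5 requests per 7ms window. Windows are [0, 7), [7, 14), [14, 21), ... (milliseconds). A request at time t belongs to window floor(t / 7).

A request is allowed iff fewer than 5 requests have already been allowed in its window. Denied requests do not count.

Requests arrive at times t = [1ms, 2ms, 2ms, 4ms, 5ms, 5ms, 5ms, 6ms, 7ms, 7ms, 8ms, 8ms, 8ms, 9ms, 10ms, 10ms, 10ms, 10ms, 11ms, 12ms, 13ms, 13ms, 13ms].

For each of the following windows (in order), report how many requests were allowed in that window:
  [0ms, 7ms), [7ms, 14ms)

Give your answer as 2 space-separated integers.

Answer: 5 5

Derivation:
Processing requests:
  req#1 t=1ms (window 0): ALLOW
  req#2 t=2ms (window 0): ALLOW
  req#3 t=2ms (window 0): ALLOW
  req#4 t=4ms (window 0): ALLOW
  req#5 t=5ms (window 0): ALLOW
  req#6 t=5ms (window 0): DENY
  req#7 t=5ms (window 0): DENY
  req#8 t=6ms (window 0): DENY
  req#9 t=7ms (window 1): ALLOW
  req#10 t=7ms (window 1): ALLOW
  req#11 t=8ms (window 1): ALLOW
  req#12 t=8ms (window 1): ALLOW
  req#13 t=8ms (window 1): ALLOW
  req#14 t=9ms (window 1): DENY
  req#15 t=10ms (window 1): DENY
  req#16 t=10ms (window 1): DENY
  req#17 t=10ms (window 1): DENY
  req#18 t=10ms (window 1): DENY
  req#19 t=11ms (window 1): DENY
  req#20 t=12ms (window 1): DENY
  req#21 t=13ms (window 1): DENY
  req#22 t=13ms (window 1): DENY
  req#23 t=13ms (window 1): DENY

Allowed counts by window: 5 5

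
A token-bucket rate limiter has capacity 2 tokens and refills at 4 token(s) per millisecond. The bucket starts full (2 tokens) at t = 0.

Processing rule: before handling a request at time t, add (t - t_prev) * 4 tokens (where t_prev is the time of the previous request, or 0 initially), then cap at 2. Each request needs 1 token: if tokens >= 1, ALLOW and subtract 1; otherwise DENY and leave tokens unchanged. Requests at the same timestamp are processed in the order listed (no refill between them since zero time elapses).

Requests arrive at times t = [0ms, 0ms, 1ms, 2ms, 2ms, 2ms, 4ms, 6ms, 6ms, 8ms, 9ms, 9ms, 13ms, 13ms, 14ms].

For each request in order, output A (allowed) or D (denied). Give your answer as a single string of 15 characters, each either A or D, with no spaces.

Answer: AAAAADAAAAAAAAA

Derivation:
Simulating step by step:
  req#1 t=0ms: ALLOW
  req#2 t=0ms: ALLOW
  req#3 t=1ms: ALLOW
  req#4 t=2ms: ALLOW
  req#5 t=2ms: ALLOW
  req#6 t=2ms: DENY
  req#7 t=4ms: ALLOW
  req#8 t=6ms: ALLOW
  req#9 t=6ms: ALLOW
  req#10 t=8ms: ALLOW
  req#11 t=9ms: ALLOW
  req#12 t=9ms: ALLOW
  req#13 t=13ms: ALLOW
  req#14 t=13ms: ALLOW
  req#15 t=14ms: ALLOW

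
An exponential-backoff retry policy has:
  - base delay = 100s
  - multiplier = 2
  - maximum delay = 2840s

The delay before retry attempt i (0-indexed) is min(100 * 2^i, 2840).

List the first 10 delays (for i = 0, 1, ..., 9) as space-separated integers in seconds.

Computing each delay:
  i=0: min(100*2^0, 2840) = 100
  i=1: min(100*2^1, 2840) = 200
  i=2: min(100*2^2, 2840) = 400
  i=3: min(100*2^3, 2840) = 800
  i=4: min(100*2^4, 2840) = 1600
  i=5: min(100*2^5, 2840) = 2840
  i=6: min(100*2^6, 2840) = 2840
  i=7: min(100*2^7, 2840) = 2840
  i=8: min(100*2^8, 2840) = 2840
  i=9: min(100*2^9, 2840) = 2840

Answer: 100 200 400 800 1600 2840 2840 2840 2840 2840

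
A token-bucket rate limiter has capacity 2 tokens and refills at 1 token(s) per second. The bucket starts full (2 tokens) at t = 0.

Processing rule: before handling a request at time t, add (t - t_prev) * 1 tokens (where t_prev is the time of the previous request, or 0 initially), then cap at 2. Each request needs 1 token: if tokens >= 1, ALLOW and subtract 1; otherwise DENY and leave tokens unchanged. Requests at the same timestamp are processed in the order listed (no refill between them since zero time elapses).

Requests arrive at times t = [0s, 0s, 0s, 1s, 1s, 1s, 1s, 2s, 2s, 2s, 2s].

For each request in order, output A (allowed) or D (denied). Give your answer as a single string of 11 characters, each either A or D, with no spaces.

Simulating step by step:
  req#1 t=0s: ALLOW
  req#2 t=0s: ALLOW
  req#3 t=0s: DENY
  req#4 t=1s: ALLOW
  req#5 t=1s: DENY
  req#6 t=1s: DENY
  req#7 t=1s: DENY
  req#8 t=2s: ALLOW
  req#9 t=2s: DENY
  req#10 t=2s: DENY
  req#11 t=2s: DENY

Answer: AADADDDADDD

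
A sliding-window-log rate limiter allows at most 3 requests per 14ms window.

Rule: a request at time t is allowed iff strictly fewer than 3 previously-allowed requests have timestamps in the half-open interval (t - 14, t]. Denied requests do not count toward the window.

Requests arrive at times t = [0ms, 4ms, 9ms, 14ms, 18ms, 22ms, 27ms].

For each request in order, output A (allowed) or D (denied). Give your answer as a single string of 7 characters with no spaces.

Answer: AAAAADA

Derivation:
Tracking allowed requests in the window:
  req#1 t=0ms: ALLOW
  req#2 t=4ms: ALLOW
  req#3 t=9ms: ALLOW
  req#4 t=14ms: ALLOW
  req#5 t=18ms: ALLOW
  req#6 t=22ms: DENY
  req#7 t=27ms: ALLOW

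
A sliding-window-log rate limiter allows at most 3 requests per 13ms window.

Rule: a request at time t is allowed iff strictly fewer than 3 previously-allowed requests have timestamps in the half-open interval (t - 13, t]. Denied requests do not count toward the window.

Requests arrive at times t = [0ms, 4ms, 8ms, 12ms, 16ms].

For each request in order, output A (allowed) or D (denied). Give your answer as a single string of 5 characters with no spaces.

Tracking allowed requests in the window:
  req#1 t=0ms: ALLOW
  req#2 t=4ms: ALLOW
  req#3 t=8ms: ALLOW
  req#4 t=12ms: DENY
  req#5 t=16ms: ALLOW

Answer: AAADA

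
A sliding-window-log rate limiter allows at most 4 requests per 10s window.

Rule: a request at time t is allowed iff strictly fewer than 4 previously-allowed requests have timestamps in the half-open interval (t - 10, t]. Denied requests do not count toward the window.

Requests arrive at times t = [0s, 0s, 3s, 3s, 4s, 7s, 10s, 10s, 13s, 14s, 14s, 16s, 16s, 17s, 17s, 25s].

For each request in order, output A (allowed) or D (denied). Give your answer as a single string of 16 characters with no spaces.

Answer: AAAADDAAAADDDDDA

Derivation:
Tracking allowed requests in the window:
  req#1 t=0s: ALLOW
  req#2 t=0s: ALLOW
  req#3 t=3s: ALLOW
  req#4 t=3s: ALLOW
  req#5 t=4s: DENY
  req#6 t=7s: DENY
  req#7 t=10s: ALLOW
  req#8 t=10s: ALLOW
  req#9 t=13s: ALLOW
  req#10 t=14s: ALLOW
  req#11 t=14s: DENY
  req#12 t=16s: DENY
  req#13 t=16s: DENY
  req#14 t=17s: DENY
  req#15 t=17s: DENY
  req#16 t=25s: ALLOW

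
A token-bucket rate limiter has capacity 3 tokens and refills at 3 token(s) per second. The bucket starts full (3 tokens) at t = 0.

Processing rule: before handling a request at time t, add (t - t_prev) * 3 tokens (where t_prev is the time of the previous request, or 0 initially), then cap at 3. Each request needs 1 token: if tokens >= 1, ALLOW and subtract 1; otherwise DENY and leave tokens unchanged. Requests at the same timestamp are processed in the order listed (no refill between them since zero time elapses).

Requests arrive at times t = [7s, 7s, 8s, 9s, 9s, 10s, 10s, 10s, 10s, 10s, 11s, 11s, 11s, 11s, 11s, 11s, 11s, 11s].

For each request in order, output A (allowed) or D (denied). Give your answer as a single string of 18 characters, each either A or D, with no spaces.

Answer: AAAAAAAADDAAADDDDD

Derivation:
Simulating step by step:
  req#1 t=7s: ALLOW
  req#2 t=7s: ALLOW
  req#3 t=8s: ALLOW
  req#4 t=9s: ALLOW
  req#5 t=9s: ALLOW
  req#6 t=10s: ALLOW
  req#7 t=10s: ALLOW
  req#8 t=10s: ALLOW
  req#9 t=10s: DENY
  req#10 t=10s: DENY
  req#11 t=11s: ALLOW
  req#12 t=11s: ALLOW
  req#13 t=11s: ALLOW
  req#14 t=11s: DENY
  req#15 t=11s: DENY
  req#16 t=11s: DENY
  req#17 t=11s: DENY
  req#18 t=11s: DENY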